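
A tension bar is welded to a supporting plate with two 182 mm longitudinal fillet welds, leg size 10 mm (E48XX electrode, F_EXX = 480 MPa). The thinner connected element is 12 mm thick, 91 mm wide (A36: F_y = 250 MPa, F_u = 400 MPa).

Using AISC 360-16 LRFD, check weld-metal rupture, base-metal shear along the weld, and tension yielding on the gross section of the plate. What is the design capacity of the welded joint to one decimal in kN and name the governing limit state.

245.7 kN (gross-section yield governs)

Weld metal: throat = 0.707×10 = 7.07 mm, L = 2×182 = 364 mm. φR_n = 0.75 × 0.6 × 480 × 7.07 × 364 = 555.9 kN.
Base metal shear (12 mm plate): yield φR_n = 1.0×0.6×250×12×364 = 655.2 kN; rupture φR_n = 0.75×0.6×400×12×364 = 786.2 kN; take 655.2 kN (yield).
Tension yield (gross): A_g = 91×12 = 1092 mm². φR_n = 0.90 × 250 × 1092 = 245.7 kN.
Governing: min(555.9, 655.2, 245.7) = 245.7 kN → gross-section yield.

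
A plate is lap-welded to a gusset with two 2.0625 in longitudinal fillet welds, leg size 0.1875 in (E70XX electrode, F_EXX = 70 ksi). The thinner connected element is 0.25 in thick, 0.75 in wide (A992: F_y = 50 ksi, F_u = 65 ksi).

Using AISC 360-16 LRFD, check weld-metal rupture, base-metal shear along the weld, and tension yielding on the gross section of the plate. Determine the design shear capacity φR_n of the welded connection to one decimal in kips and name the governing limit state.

8.4 kips (gross-section yield governs)

Weld metal: throat = 0.707×0.1875 = 0.13256 in, L = 2×2.0625 = 4.125 in. φR_n = 0.75 × 0.6 × 70 × 0.13256 × 4.125 = 17.2 kips.
Base metal shear (0.25 in plate): yield φR_n = 1.0×0.6×50×0.25×4.125 = 30.9 kips; rupture φR_n = 0.75×0.6×65×0.25×4.125 = 30.2 kips; take 30.2 kips (rupture).
Tension yield (gross): A_g = 0.75×0.25 = 0.1875 in². φR_n = 0.90 × 50 × 0.1875 = 8.4 kips.
Governing: min(17.2, 30.2, 8.4) = 8.4 kips → gross-section yield.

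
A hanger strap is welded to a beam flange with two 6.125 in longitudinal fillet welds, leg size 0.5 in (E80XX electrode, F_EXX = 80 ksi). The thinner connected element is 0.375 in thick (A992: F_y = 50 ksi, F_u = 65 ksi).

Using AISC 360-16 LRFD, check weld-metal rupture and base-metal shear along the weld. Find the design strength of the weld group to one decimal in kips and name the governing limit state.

134.4 kips (base-metal shear governs)

Weld metal: throat = 0.707×0.5 = 0.3535 in, L = 2×6.125 = 12.25 in. φR_n = 0.75 × 0.6 × 80 × 0.3535 × 12.25 = 155.9 kips.
Base metal shear (0.375 in plate): yield φR_n = 1.0×0.6×50×0.375×12.25 = 137.8 kips; rupture φR_n = 0.75×0.6×65×0.375×12.25 = 134.4 kips; take 134.4 kips (rupture).
Governing: min(155.9, 134.4) = 134.4 kips → base-metal shear.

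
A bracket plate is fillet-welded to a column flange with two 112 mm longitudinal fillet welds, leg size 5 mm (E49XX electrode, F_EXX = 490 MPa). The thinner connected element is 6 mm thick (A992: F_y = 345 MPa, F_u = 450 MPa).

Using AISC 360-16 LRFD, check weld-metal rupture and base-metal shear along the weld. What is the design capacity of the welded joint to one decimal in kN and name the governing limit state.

Weld metal: throat = 0.707×5 = 3.535 mm, L = 2×112 = 224 mm. φR_n = 0.75 × 0.6 × 490 × 3.535 × 224 = 174.6 kN.
Base metal shear (6 mm plate): yield φR_n = 1.0×0.6×345×6×224 = 278.2 kN; rupture φR_n = 0.75×0.6×450×6×224 = 272.2 kN; take 272.2 kN (rupture).
Governing: min(174.6, 272.2) = 174.6 kN → weld metal.

174.6 kN (weld metal governs)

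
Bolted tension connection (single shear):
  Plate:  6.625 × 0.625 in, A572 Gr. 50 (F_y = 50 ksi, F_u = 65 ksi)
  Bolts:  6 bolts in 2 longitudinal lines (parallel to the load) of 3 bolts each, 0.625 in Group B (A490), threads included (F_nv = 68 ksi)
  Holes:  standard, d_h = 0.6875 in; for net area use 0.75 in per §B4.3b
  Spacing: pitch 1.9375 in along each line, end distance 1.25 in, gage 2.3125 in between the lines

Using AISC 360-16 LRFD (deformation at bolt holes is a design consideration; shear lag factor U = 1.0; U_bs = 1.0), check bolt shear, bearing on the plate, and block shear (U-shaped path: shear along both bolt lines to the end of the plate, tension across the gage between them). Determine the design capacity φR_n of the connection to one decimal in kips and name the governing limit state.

Bolt shear: A_b = π(0.625)²/4 = 0.3068 in². φR_n = 0.75 × 68 × 0.3068 × 6 × 1 = 93.9 kips.
Bearing (0.625 in plate, F_u = 65 ksi): end bolts L_c = 1.25 − 0.6875/2 = 0.90625, R_n = min(1.2×0.90625×0.625×65, 2.4×0.625×0.625×65) = 44.18 kips/bolt; interior L_c = 1.9375 − 0.6875 = 1.25, R_n = 60.938 kips/bolt. φR_n = 0.75 × (2×44.18 + 4×60.938) = 249.1 kips.
Block shear: shear path 2×[1.25+2×1.9375] = 2×5.125 in, A_gv = 6.4063, A_nv = 2×(5.125 − 2.5×0.75)×0.625 = 4.0625 in²; tension across gage: (2.3125 − 1×0.75)×0.625 = 0.97656 in². R_n = min(0.6×65×4.0625, 0.6×50×6.4063) + 1.0×65×0.97656 = min(158.44, 192.19) + 63.476 = 221.92 kips. φR_n = 0.75 × 221.92 = 166.4 kips.
Governing: min(93.9, 249.1, 166.4) = 93.9 kips → bolt shear.

93.9 kips (bolt shear governs)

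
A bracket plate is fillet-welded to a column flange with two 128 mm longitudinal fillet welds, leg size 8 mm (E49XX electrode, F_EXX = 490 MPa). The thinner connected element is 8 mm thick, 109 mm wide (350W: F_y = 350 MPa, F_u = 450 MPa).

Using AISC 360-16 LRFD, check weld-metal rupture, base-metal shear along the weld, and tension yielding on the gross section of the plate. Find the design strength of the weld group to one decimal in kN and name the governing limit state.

274.7 kN (gross-section yield governs)

Weld metal: throat = 0.707×8 = 5.656 mm, L = 2×128 = 256 mm. φR_n = 0.75 × 0.6 × 490 × 5.656 × 256 = 319.3 kN.
Base metal shear (8 mm plate): yield φR_n = 1.0×0.6×350×8×256 = 430.1 kN; rupture φR_n = 0.75×0.6×450×8×256 = 414.7 kN; take 414.7 kN (rupture).
Tension yield (gross): A_g = 109×8 = 872 mm². φR_n = 0.90 × 350 × 872 = 274.7 kN.
Governing: min(319.3, 414.7, 274.7) = 274.7 kN → gross-section yield.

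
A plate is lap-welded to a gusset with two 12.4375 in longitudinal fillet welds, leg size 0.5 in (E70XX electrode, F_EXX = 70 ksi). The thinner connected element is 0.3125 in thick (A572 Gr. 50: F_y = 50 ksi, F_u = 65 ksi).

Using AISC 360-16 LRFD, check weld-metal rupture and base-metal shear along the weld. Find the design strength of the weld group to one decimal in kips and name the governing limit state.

227.4 kips (base-metal shear governs)

Weld metal: throat = 0.707×0.5 = 0.3535 in, L = 2×12.4375 = 24.875 in. φR_n = 0.75 × 0.6 × 70 × 0.3535 × 24.875 = 277.0 kips.
Base metal shear (0.3125 in plate): yield φR_n = 1.0×0.6×50×0.3125×24.875 = 233.2 kips; rupture φR_n = 0.75×0.6×65×0.3125×24.875 = 227.4 kips; take 227.4 kips (rupture).
Governing: min(277.0, 227.4) = 227.4 kips → base-metal shear.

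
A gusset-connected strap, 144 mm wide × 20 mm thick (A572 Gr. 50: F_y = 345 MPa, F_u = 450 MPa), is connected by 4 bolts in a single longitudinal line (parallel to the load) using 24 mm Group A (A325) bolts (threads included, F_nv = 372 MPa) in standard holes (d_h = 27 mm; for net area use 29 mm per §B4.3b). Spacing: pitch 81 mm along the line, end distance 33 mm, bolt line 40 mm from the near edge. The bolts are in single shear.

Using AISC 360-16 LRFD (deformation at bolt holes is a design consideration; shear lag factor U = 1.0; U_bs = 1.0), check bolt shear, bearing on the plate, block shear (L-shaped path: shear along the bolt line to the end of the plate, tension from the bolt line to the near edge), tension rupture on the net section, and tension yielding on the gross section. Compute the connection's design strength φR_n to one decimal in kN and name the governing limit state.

Bolt shear: A_b = π(24)²/4 = 452.39 mm². φR_n = 0.75 × 372 × 452.39 × 4 × 1 = 504.9 kN.
Bearing (20 mm plate, F_u = 450 MPa): end bolts L_c = 33 − 27/2 = 19.5, R_n = min(1.2×19.5×20×450, 2.4×24×20×450) = 210.6 kN/bolt; interior L_c = 81 − 27 = 54, R_n = 518.4 kN/bolt. φR_n = 0.75 × (1×210.6 + 3×518.4) = 1324.4 kN.
Block shear: shear path 1×[33+3×81] = 1×276 mm, A_gv = 5520, A_nv = 1×(276 − 3.5×29)×20 = 3490 mm²; tension to near edge: (40 − 0.5×29)×20 = 510 mm². R_n = min(0.6×450×3490, 0.6×345×5520) + 1.0×450×510 = min(942.3, 1142.6) + 229.5 = 1171.8 kN. φR_n = 0.75 × 1171.8 = 878.9 kN.
Tension rupture (net): A_n = (144 − 1×29)×20 = 2300 mm² (U = 1.0, A_e = A_n). φR_n = 0.75 × 450 × 2300 = 776.3 kN.
Tension yield (gross): A_g = 144×20 = 2880 mm². φR_n = 0.90 × 345 × 2880 = 894.2 kN.
Governing: min(504.9, 1324.4, 878.9, 776.3, 894.2) = 504.9 kN → bolt shear.

504.9 kN (bolt shear governs)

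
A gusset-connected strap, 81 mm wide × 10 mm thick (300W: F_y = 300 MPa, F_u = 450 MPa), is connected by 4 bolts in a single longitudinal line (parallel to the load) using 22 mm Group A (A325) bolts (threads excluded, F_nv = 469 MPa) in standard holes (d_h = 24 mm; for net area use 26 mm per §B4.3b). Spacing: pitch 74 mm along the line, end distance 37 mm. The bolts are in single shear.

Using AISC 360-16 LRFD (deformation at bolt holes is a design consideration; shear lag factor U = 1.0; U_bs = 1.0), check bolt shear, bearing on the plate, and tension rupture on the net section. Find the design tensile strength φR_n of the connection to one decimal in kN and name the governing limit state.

185.6 kN (net-section rupture governs)

Bolt shear: A_b = π(22)²/4 = 380.13 mm². φR_n = 0.75 × 469 × 380.13 × 4 × 1 = 534.8 kN.
Bearing (10 mm plate, F_u = 450 MPa): end bolts L_c = 37 − 24/2 = 25, R_n = min(1.2×25×10×450, 2.4×22×10×450) = 135 kN/bolt; interior L_c = 74 − 24 = 50, R_n = 237.6 kN/bolt. φR_n = 0.75 × (1×135 + 3×237.6) = 635.9 kN.
Tension rupture (net): A_n = (81 − 1×26)×10 = 550 mm² (U = 1.0, A_e = A_n). φR_n = 0.75 × 450 × 550 = 185.6 kN.
Governing: min(534.8, 635.9, 185.6) = 185.6 kN → net-section rupture.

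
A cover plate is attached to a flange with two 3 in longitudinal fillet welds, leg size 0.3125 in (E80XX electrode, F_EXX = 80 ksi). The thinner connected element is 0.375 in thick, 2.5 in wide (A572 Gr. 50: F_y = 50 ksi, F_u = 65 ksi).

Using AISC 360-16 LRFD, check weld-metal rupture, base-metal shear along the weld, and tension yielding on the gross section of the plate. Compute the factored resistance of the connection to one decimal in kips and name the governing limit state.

42.2 kips (gross-section yield governs)

Weld metal: throat = 0.707×0.3125 = 0.22094 in, L = 2×3 = 6 in. φR_n = 0.75 × 0.6 × 80 × 0.22094 × 6 = 47.7 kips.
Base metal shear (0.375 in plate): yield φR_n = 1.0×0.6×50×0.375×6 = 67.5 kips; rupture φR_n = 0.75×0.6×65×0.375×6 = 65.8 kips; take 65.8 kips (rupture).
Tension yield (gross): A_g = 2.5×0.375 = 0.9375 in². φR_n = 0.90 × 50 × 0.9375 = 42.2 kips.
Governing: min(47.7, 65.8, 42.2) = 42.2 kips → gross-section yield.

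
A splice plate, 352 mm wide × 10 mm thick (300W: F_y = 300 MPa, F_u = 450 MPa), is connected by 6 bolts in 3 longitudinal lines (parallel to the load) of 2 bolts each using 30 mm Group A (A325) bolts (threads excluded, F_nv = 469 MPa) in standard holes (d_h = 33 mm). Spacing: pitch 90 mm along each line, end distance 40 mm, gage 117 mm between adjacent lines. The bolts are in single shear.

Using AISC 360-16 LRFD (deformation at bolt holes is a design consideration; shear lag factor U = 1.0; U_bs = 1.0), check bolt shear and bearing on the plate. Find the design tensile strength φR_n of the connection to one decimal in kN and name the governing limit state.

978.1 kN (bearing governs)

Bolt shear: A_b = π(30)²/4 = 706.86 mm². φR_n = 0.75 × 469 × 706.86 × 6 × 1 = 1491.8 kN.
Bearing (10 mm plate, F_u = 450 MPa): end bolts L_c = 40 − 33/2 = 23.5, R_n = min(1.2×23.5×10×450, 2.4×30×10×450) = 126.9 kN/bolt; interior L_c = 90 − 33 = 57, R_n = 307.8 kN/bolt. φR_n = 0.75 × (3×126.9 + 3×307.8) = 978.1 kN.
Governing: min(1491.8, 978.1) = 978.1 kN → bearing.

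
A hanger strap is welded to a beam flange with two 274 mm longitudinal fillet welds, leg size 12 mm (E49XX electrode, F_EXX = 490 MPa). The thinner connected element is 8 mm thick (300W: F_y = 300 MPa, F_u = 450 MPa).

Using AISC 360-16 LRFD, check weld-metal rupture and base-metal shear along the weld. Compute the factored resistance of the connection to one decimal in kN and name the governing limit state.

789.1 kN (base-metal shear governs)

Weld metal: throat = 0.707×12 = 8.484 mm, L = 2×274 = 548 mm. φR_n = 0.75 × 0.6 × 490 × 8.484 × 548 = 1025.2 kN.
Base metal shear (8 mm plate): yield φR_n = 1.0×0.6×300×8×548 = 789.1 kN; rupture φR_n = 0.75×0.6×450×8×548 = 887.8 kN; take 789.1 kN (yield).
Governing: min(1025.2, 789.1) = 789.1 kN → base-metal shear.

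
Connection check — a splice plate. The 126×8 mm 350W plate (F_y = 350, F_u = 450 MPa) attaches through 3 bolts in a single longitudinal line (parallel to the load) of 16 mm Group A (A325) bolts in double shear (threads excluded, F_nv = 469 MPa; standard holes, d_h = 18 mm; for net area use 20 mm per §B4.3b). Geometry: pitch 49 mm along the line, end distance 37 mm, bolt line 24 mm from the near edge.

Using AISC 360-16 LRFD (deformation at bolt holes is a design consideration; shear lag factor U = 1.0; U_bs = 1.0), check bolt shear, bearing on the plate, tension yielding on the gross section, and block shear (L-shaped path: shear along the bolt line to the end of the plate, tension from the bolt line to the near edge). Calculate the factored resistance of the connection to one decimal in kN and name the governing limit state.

Bolt shear: A_b = π(16)²/4 = 201.06 mm². φR_n = 0.75 × 469 × 201.06 × 3 × 2 = 424.3 kN.
Bearing (8 mm plate, F_u = 450 MPa): end bolts L_c = 37 − 18/2 = 28, R_n = min(1.2×28×8×450, 2.4×16×8×450) = 120.96 kN/bolt; interior L_c = 49 − 18 = 31, R_n = 133.92 kN/bolt. φR_n = 0.75 × (1×120.96 + 2×133.92) = 291.6 kN.
Tension yield (gross): A_g = 126×8 = 1008 mm². φR_n = 0.90 × 350 × 1008 = 317.5 kN.
Block shear: shear path 1×[37+2×49] = 1×135 mm, A_gv = 1080, A_nv = 1×(135 − 2.5×20)×8 = 680 mm²; tension to near edge: (24 − 0.5×20)×8 = 112 mm². R_n = min(0.6×450×680, 0.6×350×1080) + 1.0×450×112 = min(183.6, 226.8) + 50.4 = 234 kN. φR_n = 0.75 × 234 = 175.5 kN.
Governing: min(424.3, 291.6, 317.5, 175.5) = 175.5 kN → block shear.

175.5 kN (block shear governs)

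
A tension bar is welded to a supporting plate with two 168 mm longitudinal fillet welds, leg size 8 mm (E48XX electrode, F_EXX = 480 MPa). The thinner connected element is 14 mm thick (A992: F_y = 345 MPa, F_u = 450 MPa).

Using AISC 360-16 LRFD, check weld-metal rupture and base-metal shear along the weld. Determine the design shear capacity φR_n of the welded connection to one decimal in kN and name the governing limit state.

410.5 kN (weld metal governs)

Weld metal: throat = 0.707×8 = 5.656 mm, L = 2×168 = 336 mm. φR_n = 0.75 × 0.6 × 480 × 5.656 × 336 = 410.5 kN.
Base metal shear (14 mm plate): yield φR_n = 1.0×0.6×345×14×336 = 973.7 kN; rupture φR_n = 0.75×0.6×450×14×336 = 952.6 kN; take 952.6 kN (rupture).
Governing: min(410.5, 952.6) = 410.5 kN → weld metal.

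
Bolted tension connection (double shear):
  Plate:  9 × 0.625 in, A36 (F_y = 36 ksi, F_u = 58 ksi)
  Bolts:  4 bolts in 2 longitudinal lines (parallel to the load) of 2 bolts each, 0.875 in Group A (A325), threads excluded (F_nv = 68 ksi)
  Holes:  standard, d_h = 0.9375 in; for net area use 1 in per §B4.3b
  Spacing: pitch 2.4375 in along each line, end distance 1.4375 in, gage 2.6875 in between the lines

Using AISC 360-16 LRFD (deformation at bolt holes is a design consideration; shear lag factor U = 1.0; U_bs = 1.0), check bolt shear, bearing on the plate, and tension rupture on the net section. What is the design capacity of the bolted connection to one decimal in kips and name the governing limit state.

Bolt shear: A_b = π(0.875)²/4 = 0.60132 in². φR_n = 0.75 × 68 × 0.60132 × 4 × 2 = 245.3 kips.
Bearing (0.625 in plate, F_u = 58 ksi): end bolts L_c = 1.4375 − 0.9375/2 = 0.96875, R_n = min(1.2×0.96875×0.625×58, 2.4×0.875×0.625×58) = 42.141 kips/bolt; interior L_c = 2.4375 − 0.9375 = 1.5, R_n = 65.25 kips/bolt. φR_n = 0.75 × (2×42.141 + 2×65.25) = 161.1 kips.
Tension rupture (net): A_n = (9 − 2×1)×0.625 = 4.375 in² (U = 1.0, A_e = A_n). φR_n = 0.75 × 58 × 4.375 = 190.3 kips.
Governing: min(245.3, 161.1, 190.3) = 161.1 kips → bearing.

161.1 kips (bearing governs)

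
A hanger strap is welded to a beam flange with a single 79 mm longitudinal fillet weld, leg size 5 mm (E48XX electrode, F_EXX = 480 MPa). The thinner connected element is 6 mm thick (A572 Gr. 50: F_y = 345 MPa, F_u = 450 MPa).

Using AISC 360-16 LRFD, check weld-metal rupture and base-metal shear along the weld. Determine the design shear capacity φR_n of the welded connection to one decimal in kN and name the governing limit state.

60.3 kN (weld metal governs)

Weld metal: throat = 0.707×5 = 3.535 mm, L = 79 mm. φR_n = 0.75 × 0.6 × 480 × 3.535 × 79 = 60.3 kN.
Base metal shear (6 mm plate): yield φR_n = 1.0×0.6×345×6×79 = 98.1 kN; rupture φR_n = 0.75×0.6×450×6×79 = 96.0 kN; take 96.0 kN (rupture).
Governing: min(60.3, 96.0) = 60.3 kN → weld metal.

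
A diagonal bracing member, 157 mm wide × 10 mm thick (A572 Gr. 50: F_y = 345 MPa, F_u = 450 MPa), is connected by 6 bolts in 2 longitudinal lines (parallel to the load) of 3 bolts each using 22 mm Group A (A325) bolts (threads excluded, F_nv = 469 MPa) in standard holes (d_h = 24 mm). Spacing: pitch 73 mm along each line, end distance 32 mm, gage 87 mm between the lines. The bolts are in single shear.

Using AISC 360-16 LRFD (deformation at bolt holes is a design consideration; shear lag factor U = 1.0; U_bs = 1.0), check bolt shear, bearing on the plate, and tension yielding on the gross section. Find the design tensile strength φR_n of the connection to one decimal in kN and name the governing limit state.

Bolt shear: A_b = π(22)²/4 = 380.13 mm². φR_n = 0.75 × 469 × 380.13 × 6 × 1 = 802.3 kN.
Bearing (10 mm plate, F_u = 450 MPa): end bolts L_c = 32 − 24/2 = 20, R_n = min(1.2×20×10×450, 2.4×22×10×450) = 108 kN/bolt; interior L_c = 73 − 24 = 49, R_n = 237.6 kN/bolt. φR_n = 0.75 × (2×108 + 4×237.6) = 874.8 kN.
Tension yield (gross): A_g = 157×10 = 1570 mm². φR_n = 0.90 × 345 × 1570 = 487.5 kN.
Governing: min(802.3, 874.8, 487.5) = 487.5 kN → gross-section yield.

487.5 kN (gross-section yield governs)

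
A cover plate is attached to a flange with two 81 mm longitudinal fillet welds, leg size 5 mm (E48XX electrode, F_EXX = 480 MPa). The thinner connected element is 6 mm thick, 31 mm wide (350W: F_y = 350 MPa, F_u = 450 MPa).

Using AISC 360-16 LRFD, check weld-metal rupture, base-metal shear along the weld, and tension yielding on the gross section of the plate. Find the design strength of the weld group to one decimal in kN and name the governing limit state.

Weld metal: throat = 0.707×5 = 3.535 mm, L = 2×81 = 162 mm. φR_n = 0.75 × 0.6 × 480 × 3.535 × 162 = 123.7 kN.
Base metal shear (6 mm plate): yield φR_n = 1.0×0.6×350×6×162 = 204.1 kN; rupture φR_n = 0.75×0.6×450×6×162 = 196.8 kN; take 196.8 kN (rupture).
Tension yield (gross): A_g = 31×6 = 186 mm². φR_n = 0.90 × 350 × 186 = 58.6 kN.
Governing: min(123.7, 196.8, 58.6) = 58.6 kN → gross-section yield.

58.6 kN (gross-section yield governs)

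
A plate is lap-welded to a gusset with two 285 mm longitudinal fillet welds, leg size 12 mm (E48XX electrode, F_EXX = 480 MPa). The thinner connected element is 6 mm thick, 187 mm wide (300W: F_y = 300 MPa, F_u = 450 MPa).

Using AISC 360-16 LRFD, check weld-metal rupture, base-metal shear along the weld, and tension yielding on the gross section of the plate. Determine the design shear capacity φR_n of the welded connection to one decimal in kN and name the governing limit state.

Weld metal: throat = 0.707×12 = 8.484 mm, L = 2×285 = 570 mm. φR_n = 0.75 × 0.6 × 480 × 8.484 × 570 = 1044.6 kN.
Base metal shear (6 mm plate): yield φR_n = 1.0×0.6×300×6×570 = 615.6 kN; rupture φR_n = 0.75×0.6×450×6×570 = 692.6 kN; take 615.6 kN (yield).
Tension yield (gross): A_g = 187×6 = 1122 mm². φR_n = 0.90 × 300 × 1122 = 302.9 kN.
Governing: min(1044.6, 615.6, 302.9) = 302.9 kN → gross-section yield.

302.9 kN (gross-section yield governs)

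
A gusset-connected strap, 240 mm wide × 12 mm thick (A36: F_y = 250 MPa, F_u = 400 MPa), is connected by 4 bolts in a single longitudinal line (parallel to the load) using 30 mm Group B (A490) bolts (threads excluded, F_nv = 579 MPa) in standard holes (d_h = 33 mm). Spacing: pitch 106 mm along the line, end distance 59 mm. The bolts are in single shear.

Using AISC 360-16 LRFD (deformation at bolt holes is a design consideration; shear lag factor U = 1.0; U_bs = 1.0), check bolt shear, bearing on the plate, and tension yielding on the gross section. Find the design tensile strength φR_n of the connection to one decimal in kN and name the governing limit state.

Bolt shear: A_b = π(30)²/4 = 706.86 mm². φR_n = 0.75 × 579 × 706.86 × 4 × 1 = 1227.8 kN.
Bearing (12 mm plate, F_u = 400 MPa): end bolts L_c = 59 − 33/2 = 42.5, R_n = min(1.2×42.5×12×400, 2.4×30×12×400) = 244.8 kN/bolt; interior L_c = 106 − 33 = 73, R_n = 345.6 kN/bolt. φR_n = 0.75 × (1×244.8 + 3×345.6) = 961.2 kN.
Tension yield (gross): A_g = 240×12 = 2880 mm². φR_n = 0.90 × 250 × 2880 = 648.0 kN.
Governing: min(1227.8, 961.2, 648.0) = 648.0 kN → gross-section yield.

648.0 kN (gross-section yield governs)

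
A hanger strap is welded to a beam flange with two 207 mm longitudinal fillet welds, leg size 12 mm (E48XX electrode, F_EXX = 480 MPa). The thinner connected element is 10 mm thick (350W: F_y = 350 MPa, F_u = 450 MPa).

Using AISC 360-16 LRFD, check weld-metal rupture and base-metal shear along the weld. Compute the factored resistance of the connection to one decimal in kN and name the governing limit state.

Weld metal: throat = 0.707×12 = 8.484 mm, L = 2×207 = 414 mm. φR_n = 0.75 × 0.6 × 480 × 8.484 × 414 = 758.7 kN.
Base metal shear (10 mm plate): yield φR_n = 1.0×0.6×350×10×414 = 869.4 kN; rupture φR_n = 0.75×0.6×450×10×414 = 838.4 kN; take 838.4 kN (rupture).
Governing: min(758.7, 838.4) = 758.7 kN → weld metal.

758.7 kN (weld metal governs)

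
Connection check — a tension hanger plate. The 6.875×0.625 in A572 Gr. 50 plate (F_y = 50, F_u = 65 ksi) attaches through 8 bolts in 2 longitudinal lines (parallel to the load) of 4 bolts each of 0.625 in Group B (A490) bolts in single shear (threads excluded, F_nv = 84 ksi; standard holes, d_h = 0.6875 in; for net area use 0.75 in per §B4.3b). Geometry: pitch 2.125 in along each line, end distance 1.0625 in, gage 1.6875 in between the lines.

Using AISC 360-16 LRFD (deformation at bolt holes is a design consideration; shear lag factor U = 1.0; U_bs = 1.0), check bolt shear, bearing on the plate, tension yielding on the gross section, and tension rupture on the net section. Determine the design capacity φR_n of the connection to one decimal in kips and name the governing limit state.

154.6 kips (bolt shear governs)

Bolt shear: A_b = π(0.625)²/4 = 0.3068 in². φR_n = 0.75 × 84 × 0.3068 × 8 × 1 = 154.6 kips.
Bearing (0.625 in plate, F_u = 65 ksi): end bolts L_c = 1.0625 − 0.6875/2 = 0.71875, R_n = min(1.2×0.71875×0.625×65, 2.4×0.625×0.625×65) = 35.039 kips/bolt; interior L_c = 2.125 − 0.6875 = 1.4375, R_n = 60.938 kips/bolt. φR_n = 0.75 × (2×35.039 + 6×60.938) = 326.8 kips.
Tension yield (gross): A_g = 6.875×0.625 = 4.2969 in². φR_n = 0.90 × 50 × 4.2969 = 193.4 kips.
Tension rupture (net): A_n = (6.875 − 2×0.75)×0.625 = 3.3594 in² (U = 1.0, A_e = A_n). φR_n = 0.75 × 65 × 3.3594 = 163.8 kips.
Governing: min(154.6, 326.8, 193.4, 163.8) = 154.6 kips → bolt shear.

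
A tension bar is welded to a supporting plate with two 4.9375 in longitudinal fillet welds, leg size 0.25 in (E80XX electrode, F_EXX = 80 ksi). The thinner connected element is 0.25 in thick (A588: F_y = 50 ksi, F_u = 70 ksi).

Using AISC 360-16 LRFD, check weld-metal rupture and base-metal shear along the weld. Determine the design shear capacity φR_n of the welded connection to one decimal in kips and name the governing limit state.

Weld metal: throat = 0.707×0.25 = 0.17675 in, L = 2×4.9375 = 9.875 in. φR_n = 0.75 × 0.6 × 80 × 0.17675 × 9.875 = 62.8 kips.
Base metal shear (0.25 in plate): yield φR_n = 1.0×0.6×50×0.25×9.875 = 74.1 kips; rupture φR_n = 0.75×0.6×70×0.25×9.875 = 77.8 kips; take 74.1 kips (yield).
Governing: min(62.8, 74.1) = 62.8 kips → weld metal.

62.8 kips (weld metal governs)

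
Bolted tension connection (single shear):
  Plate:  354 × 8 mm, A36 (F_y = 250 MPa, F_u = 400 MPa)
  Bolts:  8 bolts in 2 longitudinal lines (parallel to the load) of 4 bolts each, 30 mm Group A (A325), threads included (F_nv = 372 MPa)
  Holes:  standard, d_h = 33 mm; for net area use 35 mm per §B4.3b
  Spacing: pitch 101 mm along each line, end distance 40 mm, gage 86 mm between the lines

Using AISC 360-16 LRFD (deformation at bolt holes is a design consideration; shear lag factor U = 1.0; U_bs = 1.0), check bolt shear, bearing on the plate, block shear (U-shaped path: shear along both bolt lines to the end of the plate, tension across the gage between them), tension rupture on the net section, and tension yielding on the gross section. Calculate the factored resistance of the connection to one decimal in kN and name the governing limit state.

Bolt shear: A_b = π(30)²/4 = 706.86 mm². φR_n = 0.75 × 372 × 706.86 × 8 × 1 = 1577.7 kN.
Bearing (8 mm plate, F_u = 400 MPa): end bolts L_c = 40 − 33/2 = 23.5, R_n = min(1.2×23.5×8×400, 2.4×30×8×400) = 90.24 kN/bolt; interior L_c = 101 − 33 = 68, R_n = 230.4 kN/bolt. φR_n = 0.75 × (2×90.24 + 6×230.4) = 1172.2 kN.
Block shear: shear path 2×[40+3×101] = 2×343 mm, A_gv = 5488, A_nv = 2×(343 − 3.5×35)×8 = 3528 mm²; tension across gage: (86 − 1×35)×8 = 408 mm². R_n = min(0.6×400×3528, 0.6×250×5488) + 1.0×400×408 = min(846.72, 823.2) + 163.2 = 986.4 kN. φR_n = 0.75 × 986.4 = 739.8 kN.
Tension rupture (net): A_n = (354 − 2×35)×8 = 2272 mm² (U = 1.0, A_e = A_n). φR_n = 0.75 × 400 × 2272 = 681.6 kN.
Tension yield (gross): A_g = 354×8 = 2832 mm². φR_n = 0.90 × 250 × 2832 = 637.2 kN.
Governing: min(1577.7, 1172.2, 739.8, 681.6, 637.2) = 637.2 kN → gross-section yield.

637.2 kN (gross-section yield governs)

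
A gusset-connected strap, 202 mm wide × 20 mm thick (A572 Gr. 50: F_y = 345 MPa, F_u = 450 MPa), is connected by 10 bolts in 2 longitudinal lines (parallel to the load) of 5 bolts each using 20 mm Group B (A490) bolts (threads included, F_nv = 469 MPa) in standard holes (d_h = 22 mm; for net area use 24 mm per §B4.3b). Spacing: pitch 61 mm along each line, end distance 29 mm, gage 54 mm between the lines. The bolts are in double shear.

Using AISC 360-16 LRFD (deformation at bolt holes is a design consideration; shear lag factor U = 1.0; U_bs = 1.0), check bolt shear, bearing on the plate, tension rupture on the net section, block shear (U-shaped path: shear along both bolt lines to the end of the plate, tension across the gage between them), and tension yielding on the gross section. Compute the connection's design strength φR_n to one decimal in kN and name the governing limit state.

1039.5 kN (net-section rupture governs)

Bolt shear: A_b = π(20)²/4 = 314.16 mm². φR_n = 0.75 × 469 × 314.16 × 10 × 2 = 2210.1 kN.
Bearing (20 mm plate, F_u = 450 MPa): end bolts L_c = 29 − 22/2 = 18, R_n = min(1.2×18×20×450, 2.4×20×20×450) = 194.4 kN/bolt; interior L_c = 61 − 22 = 39, R_n = 421.2 kN/bolt. φR_n = 0.75 × (2×194.4 + 8×421.2) = 2818.8 kN.
Tension rupture (net): A_n = (202 − 2×24)×20 = 3080 mm² (U = 1.0, A_e = A_n). φR_n = 0.75 × 450 × 3080 = 1039.5 kN.
Block shear: shear path 2×[29+4×61] = 2×273 mm, A_gv = 10920, A_nv = 2×(273 − 4.5×24)×20 = 6600 mm²; tension across gage: (54 − 1×24)×20 = 600 mm². R_n = min(0.6×450×6600, 0.6×345×10920) + 1.0×450×600 = min(1782, 2260.4) + 270 = 2052 kN. φR_n = 0.75 × 2052 = 1539.0 kN.
Tension yield (gross): A_g = 202×20 = 4040 mm². φR_n = 0.90 × 345 × 4040 = 1254.4 kN.
Governing: min(2210.1, 2818.8, 1039.5, 1539.0, 1254.4) = 1039.5 kN → net-section rupture.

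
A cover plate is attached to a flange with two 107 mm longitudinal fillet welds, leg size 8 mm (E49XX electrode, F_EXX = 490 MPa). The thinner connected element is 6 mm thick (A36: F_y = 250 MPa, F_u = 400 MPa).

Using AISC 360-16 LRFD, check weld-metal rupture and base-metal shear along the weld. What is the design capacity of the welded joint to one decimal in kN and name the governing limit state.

192.6 kN (base-metal shear governs)

Weld metal: throat = 0.707×8 = 5.656 mm, L = 2×107 = 214 mm. φR_n = 0.75 × 0.6 × 490 × 5.656 × 214 = 266.9 kN.
Base metal shear (6 mm plate): yield φR_n = 1.0×0.6×250×6×214 = 192.6 kN; rupture φR_n = 0.75×0.6×400×6×214 = 231.1 kN; take 192.6 kN (yield).
Governing: min(266.9, 192.6) = 192.6 kN → base-metal shear.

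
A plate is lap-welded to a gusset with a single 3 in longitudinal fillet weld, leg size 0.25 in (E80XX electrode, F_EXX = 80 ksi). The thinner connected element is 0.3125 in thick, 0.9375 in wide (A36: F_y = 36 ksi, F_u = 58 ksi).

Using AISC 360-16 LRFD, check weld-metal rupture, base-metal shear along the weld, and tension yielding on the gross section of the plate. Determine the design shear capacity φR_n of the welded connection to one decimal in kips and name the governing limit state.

9.5 kips (gross-section yield governs)

Weld metal: throat = 0.707×0.25 = 0.17675 in, L = 3 in. φR_n = 0.75 × 0.6 × 80 × 0.17675 × 3 = 19.1 kips.
Base metal shear (0.3125 in plate): yield φR_n = 1.0×0.6×36×0.3125×3 = 20.3 kips; rupture φR_n = 0.75×0.6×58×0.3125×3 = 24.5 kips; take 20.3 kips (yield).
Tension yield (gross): A_g = 0.9375×0.3125 = 0.29297 in². φR_n = 0.90 × 36 × 0.29297 = 9.5 kips.
Governing: min(19.1, 20.3, 9.5) = 9.5 kips → gross-section yield.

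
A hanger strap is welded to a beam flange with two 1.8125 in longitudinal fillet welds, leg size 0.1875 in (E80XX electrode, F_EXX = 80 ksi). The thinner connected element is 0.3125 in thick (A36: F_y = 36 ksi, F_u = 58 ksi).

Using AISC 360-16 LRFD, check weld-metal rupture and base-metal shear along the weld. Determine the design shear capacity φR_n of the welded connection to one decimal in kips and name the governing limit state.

17.3 kips (weld metal governs)

Weld metal: throat = 0.707×0.1875 = 0.13256 in, L = 2×1.8125 = 3.625 in. φR_n = 0.75 × 0.6 × 80 × 0.13256 × 3.625 = 17.3 kips.
Base metal shear (0.3125 in plate): yield φR_n = 1.0×0.6×36×0.3125×3.625 = 24.5 kips; rupture φR_n = 0.75×0.6×58×0.3125×3.625 = 29.6 kips; take 24.5 kips (yield).
Governing: min(17.3, 24.5) = 17.3 kips → weld metal.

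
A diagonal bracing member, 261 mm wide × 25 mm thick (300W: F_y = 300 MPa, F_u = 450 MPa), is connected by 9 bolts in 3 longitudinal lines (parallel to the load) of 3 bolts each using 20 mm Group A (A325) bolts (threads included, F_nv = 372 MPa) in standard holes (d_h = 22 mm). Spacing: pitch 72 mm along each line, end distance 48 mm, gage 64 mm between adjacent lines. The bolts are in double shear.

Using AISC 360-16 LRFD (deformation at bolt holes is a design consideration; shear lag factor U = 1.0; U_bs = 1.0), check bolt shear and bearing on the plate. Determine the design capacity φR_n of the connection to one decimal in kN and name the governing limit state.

1577.7 kN (bolt shear governs)

Bolt shear: A_b = π(20)²/4 = 314.16 mm². φR_n = 0.75 × 372 × 314.16 × 9 × 2 = 1577.7 kN.
Bearing (25 mm plate, F_u = 450 MPa): end bolts L_c = 48 − 22/2 = 37, R_n = min(1.2×37×25×450, 2.4×20×25×450) = 499.5 kN/bolt; interior L_c = 72 − 22 = 50, R_n = 540 kN/bolt. φR_n = 0.75 × (3×499.5 + 6×540) = 3553.9 kN.
Governing: min(1577.7, 3553.9) = 1577.7 kN → bolt shear.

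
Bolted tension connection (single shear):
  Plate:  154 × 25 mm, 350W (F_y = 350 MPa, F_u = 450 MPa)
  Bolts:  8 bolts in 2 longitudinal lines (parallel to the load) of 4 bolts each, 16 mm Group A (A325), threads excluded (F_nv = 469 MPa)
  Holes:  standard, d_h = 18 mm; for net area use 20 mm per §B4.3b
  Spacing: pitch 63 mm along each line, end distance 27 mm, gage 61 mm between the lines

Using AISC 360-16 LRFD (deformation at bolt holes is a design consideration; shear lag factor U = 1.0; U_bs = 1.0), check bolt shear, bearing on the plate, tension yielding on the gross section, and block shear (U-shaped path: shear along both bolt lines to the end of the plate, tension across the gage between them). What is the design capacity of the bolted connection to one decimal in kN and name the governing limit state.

565.8 kN (bolt shear governs)

Bolt shear: A_b = π(16)²/4 = 201.06 mm². φR_n = 0.75 × 469 × 201.06 × 8 × 1 = 565.8 kN.
Bearing (25 mm plate, F_u = 450 MPa): end bolts L_c = 27 − 18/2 = 18, R_n = min(1.2×18×25×450, 2.4×16×25×450) = 243 kN/bolt; interior L_c = 63 − 18 = 45, R_n = 432 kN/bolt. φR_n = 0.75 × (2×243 + 6×432) = 2308.5 kN.
Tension yield (gross): A_g = 154×25 = 3850 mm². φR_n = 0.90 × 350 × 3850 = 1212.8 kN.
Block shear: shear path 2×[27+3×63] = 2×216 mm, A_gv = 10800, A_nv = 2×(216 − 3.5×20)×25 = 7300 mm²; tension across gage: (61 − 1×20)×25 = 1025 mm². R_n = min(0.6×450×7300, 0.6×350×10800) + 1.0×450×1025 = min(1971, 2268) + 461.25 = 2432.3 kN. φR_n = 0.75 × 2432.3 = 1824.2 kN.
Governing: min(565.8, 2308.5, 1212.8, 1824.2) = 565.8 kN → bolt shear.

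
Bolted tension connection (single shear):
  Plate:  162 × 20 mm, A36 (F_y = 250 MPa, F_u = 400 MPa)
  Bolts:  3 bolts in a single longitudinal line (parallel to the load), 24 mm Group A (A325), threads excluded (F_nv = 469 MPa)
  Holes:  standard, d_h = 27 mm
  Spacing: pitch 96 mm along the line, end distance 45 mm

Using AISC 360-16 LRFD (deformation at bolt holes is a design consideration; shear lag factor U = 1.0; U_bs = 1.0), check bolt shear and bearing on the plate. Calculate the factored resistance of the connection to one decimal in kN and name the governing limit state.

Bolt shear: A_b = π(24)²/4 = 452.39 mm². φR_n = 0.75 × 469 × 452.39 × 3 × 1 = 477.4 kN.
Bearing (20 mm plate, F_u = 400 MPa): end bolts L_c = 45 − 27/2 = 31.5, R_n = min(1.2×31.5×20×400, 2.4×24×20×400) = 302.4 kN/bolt; interior L_c = 96 − 27 = 69, R_n = 460.8 kN/bolt. φR_n = 0.75 × (1×302.4 + 2×460.8) = 918.0 kN.
Governing: min(477.4, 918.0) = 477.4 kN → bolt shear.

477.4 kN (bolt shear governs)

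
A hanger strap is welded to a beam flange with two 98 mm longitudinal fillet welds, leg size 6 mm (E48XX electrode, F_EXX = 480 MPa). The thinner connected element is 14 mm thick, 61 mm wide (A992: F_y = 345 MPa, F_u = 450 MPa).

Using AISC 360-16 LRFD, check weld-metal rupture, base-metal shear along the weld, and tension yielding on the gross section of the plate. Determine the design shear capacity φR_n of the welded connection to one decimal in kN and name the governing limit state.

179.6 kN (weld metal governs)

Weld metal: throat = 0.707×6 = 4.242 mm, L = 2×98 = 196 mm. φR_n = 0.75 × 0.6 × 480 × 4.242 × 196 = 179.6 kN.
Base metal shear (14 mm plate): yield φR_n = 1.0×0.6×345×14×196 = 568.0 kN; rupture φR_n = 0.75×0.6×450×14×196 = 555.7 kN; take 555.7 kN (rupture).
Tension yield (gross): A_g = 61×14 = 854 mm². φR_n = 0.90 × 345 × 854 = 265.2 kN.
Governing: min(179.6, 555.7, 265.2) = 179.6 kN → weld metal.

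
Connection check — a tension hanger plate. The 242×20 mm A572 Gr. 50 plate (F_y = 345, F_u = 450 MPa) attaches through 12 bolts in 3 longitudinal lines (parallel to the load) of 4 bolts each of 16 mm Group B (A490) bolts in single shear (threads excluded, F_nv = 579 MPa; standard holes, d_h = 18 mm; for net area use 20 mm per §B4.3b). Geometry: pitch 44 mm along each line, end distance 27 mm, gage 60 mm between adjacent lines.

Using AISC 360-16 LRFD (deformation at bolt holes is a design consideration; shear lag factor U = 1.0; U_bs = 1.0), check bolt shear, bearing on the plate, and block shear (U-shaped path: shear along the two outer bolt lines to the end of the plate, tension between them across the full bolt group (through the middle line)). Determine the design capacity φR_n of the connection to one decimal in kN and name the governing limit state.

Bolt shear: A_b = π(16)²/4 = 201.06 mm². φR_n = 0.75 × 579 × 201.06 × 12 × 1 = 1047.7 kN.
Bearing (20 mm plate, F_u = 450 MPa): end bolts L_c = 27 − 18/2 = 18, R_n = min(1.2×18×20×450, 2.4×16×20×450) = 194.4 kN/bolt; interior L_c = 44 − 18 = 26, R_n = 280.8 kN/bolt. φR_n = 0.75 × (3×194.4 + 9×280.8) = 2332.8 kN.
Block shear: shear path 2×[27+3×44] = 2×159 mm, A_gv = 6360, A_nv = 2×(159 − 3.5×20)×20 = 3560 mm²; tension across gage: (120 − 2×20)×20 = 1600 mm². R_n = min(0.6×450×3560, 0.6×345×6360) + 1.0×450×1600 = min(961.2, 1316.5) + 720 = 1681.2 kN. φR_n = 0.75 × 1681.2 = 1260.9 kN.
Governing: min(1047.7, 2332.8, 1260.9) = 1047.7 kN → bolt shear.

1047.7 kN (bolt shear governs)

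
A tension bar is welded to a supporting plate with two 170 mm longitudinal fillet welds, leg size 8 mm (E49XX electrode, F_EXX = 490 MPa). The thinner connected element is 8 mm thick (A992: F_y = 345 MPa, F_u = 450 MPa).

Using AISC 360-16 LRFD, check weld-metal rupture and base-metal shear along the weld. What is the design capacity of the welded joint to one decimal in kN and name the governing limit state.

Weld metal: throat = 0.707×8 = 5.656 mm, L = 2×170 = 340 mm. φR_n = 0.75 × 0.6 × 490 × 5.656 × 340 = 424.0 kN.
Base metal shear (8 mm plate): yield φR_n = 1.0×0.6×345×8×340 = 563.0 kN; rupture φR_n = 0.75×0.6×450×8×340 = 550.8 kN; take 550.8 kN (rupture).
Governing: min(424.0, 550.8) = 424.0 kN → weld metal.

424.0 kN (weld metal governs)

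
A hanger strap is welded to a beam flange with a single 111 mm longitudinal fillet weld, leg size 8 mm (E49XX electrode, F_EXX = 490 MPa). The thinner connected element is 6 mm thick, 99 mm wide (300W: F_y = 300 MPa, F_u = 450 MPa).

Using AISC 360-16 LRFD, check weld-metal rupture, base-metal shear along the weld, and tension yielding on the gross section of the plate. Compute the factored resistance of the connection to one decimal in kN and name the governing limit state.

119.9 kN (base-metal shear governs)

Weld metal: throat = 0.707×8 = 5.656 mm, L = 111 mm. φR_n = 0.75 × 0.6 × 490 × 5.656 × 111 = 138.4 kN.
Base metal shear (6 mm plate): yield φR_n = 1.0×0.6×300×6×111 = 119.9 kN; rupture φR_n = 0.75×0.6×450×6×111 = 134.9 kN; take 119.9 kN (yield).
Tension yield (gross): A_g = 99×6 = 594 mm². φR_n = 0.90 × 300 × 594 = 160.4 kN.
Governing: min(138.4, 119.9, 160.4) = 119.9 kN → base-metal shear.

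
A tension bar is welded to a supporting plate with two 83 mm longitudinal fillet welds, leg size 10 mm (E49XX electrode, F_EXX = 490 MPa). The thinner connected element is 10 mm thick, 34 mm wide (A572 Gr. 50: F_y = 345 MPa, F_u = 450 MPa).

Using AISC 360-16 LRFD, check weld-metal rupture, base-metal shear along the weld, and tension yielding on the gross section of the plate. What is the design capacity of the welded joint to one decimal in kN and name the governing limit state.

Weld metal: throat = 0.707×10 = 7.07 mm, L = 2×83 = 166 mm. φR_n = 0.75 × 0.6 × 490 × 7.07 × 166 = 258.8 kN.
Base metal shear (10 mm plate): yield φR_n = 1.0×0.6×345×10×166 = 343.6 kN; rupture φR_n = 0.75×0.6×450×10×166 = 336.2 kN; take 336.2 kN (rupture).
Tension yield (gross): A_g = 34×10 = 340 mm². φR_n = 0.90 × 345 × 340 = 105.6 kN.
Governing: min(258.8, 336.2, 105.6) = 105.6 kN → gross-section yield.

105.6 kN (gross-section yield governs)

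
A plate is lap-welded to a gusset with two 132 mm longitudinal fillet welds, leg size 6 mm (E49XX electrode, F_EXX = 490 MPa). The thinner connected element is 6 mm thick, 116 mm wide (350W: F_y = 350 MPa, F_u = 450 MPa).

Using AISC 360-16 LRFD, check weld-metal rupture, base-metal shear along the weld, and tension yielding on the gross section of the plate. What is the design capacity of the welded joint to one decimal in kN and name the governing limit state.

219.2 kN (gross-section yield governs)

Weld metal: throat = 0.707×6 = 4.242 mm, L = 2×132 = 264 mm. φR_n = 0.75 × 0.6 × 490 × 4.242 × 264 = 246.9 kN.
Base metal shear (6 mm plate): yield φR_n = 1.0×0.6×350×6×264 = 332.6 kN; rupture φR_n = 0.75×0.6×450×6×264 = 320.8 kN; take 320.8 kN (rupture).
Tension yield (gross): A_g = 116×6 = 696 mm². φR_n = 0.90 × 350 × 696 = 219.2 kN.
Governing: min(246.9, 320.8, 219.2) = 219.2 kN → gross-section yield.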